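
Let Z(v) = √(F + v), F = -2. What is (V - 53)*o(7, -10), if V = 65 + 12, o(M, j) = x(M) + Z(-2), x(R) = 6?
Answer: 144 + 48*I ≈ 144.0 + 48.0*I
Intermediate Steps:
Z(v) = √(-2 + v)
o(M, j) = 6 + 2*I (o(M, j) = 6 + √(-2 - 2) = 6 + √(-4) = 6 + 2*I)
V = 77
(V - 53)*o(7, -10) = (77 - 53)*(6 + 2*I) = 24*(6 + 2*I) = 144 + 48*I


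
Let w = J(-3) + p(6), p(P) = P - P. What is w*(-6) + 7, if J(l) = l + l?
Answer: 43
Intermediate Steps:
J(l) = 2*l
p(P) = 0
w = -6 (w = 2*(-3) + 0 = -6 + 0 = -6)
w*(-6) + 7 = -6*(-6) + 7 = 36 + 7 = 43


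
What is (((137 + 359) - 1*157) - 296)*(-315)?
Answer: -13545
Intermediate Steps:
(((137 + 359) - 1*157) - 296)*(-315) = ((496 - 157) - 296)*(-315) = (339 - 296)*(-315) = 43*(-315) = -13545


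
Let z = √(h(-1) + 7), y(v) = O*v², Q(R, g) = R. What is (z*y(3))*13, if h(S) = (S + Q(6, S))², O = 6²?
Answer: 16848*√2 ≈ 23827.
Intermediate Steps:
O = 36
h(S) = (6 + S)² (h(S) = (S + 6)² = (6 + S)²)
y(v) = 36*v²
z = 4*√2 (z = √((6 - 1)² + 7) = √(5² + 7) = √(25 + 7) = √32 = 4*√2 ≈ 5.6569)
(z*y(3))*13 = ((4*√2)*(36*3²))*13 = ((4*√2)*(36*9))*13 = ((4*√2)*324)*13 = (1296*√2)*13 = 16848*√2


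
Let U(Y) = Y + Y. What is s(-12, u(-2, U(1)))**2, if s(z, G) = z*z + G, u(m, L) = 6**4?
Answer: 2073600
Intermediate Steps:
U(Y) = 2*Y
u(m, L) = 1296
s(z, G) = G + z**2 (s(z, G) = z**2 + G = G + z**2)
s(-12, u(-2, U(1)))**2 = (1296 + (-12)**2)**2 = (1296 + 144)**2 = 1440**2 = 2073600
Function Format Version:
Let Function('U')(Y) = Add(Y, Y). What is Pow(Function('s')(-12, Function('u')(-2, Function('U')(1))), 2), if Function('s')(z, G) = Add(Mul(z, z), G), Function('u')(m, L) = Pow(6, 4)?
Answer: 2073600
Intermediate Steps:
Function('U')(Y) = Mul(2, Y)
Function('u')(m, L) = 1296
Function('s')(z, G) = Add(G, Pow(z, 2)) (Function('s')(z, G) = Add(Pow(z, 2), G) = Add(G, Pow(z, 2)))
Pow(Function('s')(-12, Function('u')(-2, Function('U')(1))), 2) = Pow(Add(1296, Pow(-12, 2)), 2) = Pow(Add(1296, 144), 2) = Pow(1440, 2) = 2073600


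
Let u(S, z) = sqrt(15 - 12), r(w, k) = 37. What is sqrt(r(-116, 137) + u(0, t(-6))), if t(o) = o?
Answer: sqrt(37 + sqrt(3)) ≈ 6.2235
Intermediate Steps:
u(S, z) = sqrt(3)
sqrt(r(-116, 137) + u(0, t(-6))) = sqrt(37 + sqrt(3))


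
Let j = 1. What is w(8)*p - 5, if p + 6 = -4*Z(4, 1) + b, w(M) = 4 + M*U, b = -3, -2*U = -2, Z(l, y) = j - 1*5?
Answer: 79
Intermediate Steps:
Z(l, y) = -4 (Z(l, y) = 1 - 1*5 = 1 - 5 = -4)
U = 1 (U = -½*(-2) = 1)
w(M) = 4 + M (w(M) = 4 + M*1 = 4 + M)
p = 7 (p = -6 + (-4*(-4) - 3) = -6 + (16 - 3) = -6 + 13 = 7)
w(8)*p - 5 = (4 + 8)*7 - 5 = 12*7 - 5 = 84 - 5 = 79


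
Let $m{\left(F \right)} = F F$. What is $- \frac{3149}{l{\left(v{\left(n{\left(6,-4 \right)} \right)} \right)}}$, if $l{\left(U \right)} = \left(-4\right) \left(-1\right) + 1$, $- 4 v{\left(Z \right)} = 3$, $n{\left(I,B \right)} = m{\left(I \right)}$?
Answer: $- \frac{3149}{5} \approx -629.8$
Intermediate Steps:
$m{\left(F \right)} = F^{2}$
$n{\left(I,B \right)} = I^{2}$
$v{\left(Z \right)} = - \frac{3}{4}$ ($v{\left(Z \right)} = \left(- \frac{1}{4}\right) 3 = - \frac{3}{4}$)
$l{\left(U \right)} = 5$ ($l{\left(U \right)} = 4 + 1 = 5$)
$- \frac{3149}{l{\left(v{\left(n{\left(6,-4 \right)} \right)} \right)}} = - \frac{3149}{5}$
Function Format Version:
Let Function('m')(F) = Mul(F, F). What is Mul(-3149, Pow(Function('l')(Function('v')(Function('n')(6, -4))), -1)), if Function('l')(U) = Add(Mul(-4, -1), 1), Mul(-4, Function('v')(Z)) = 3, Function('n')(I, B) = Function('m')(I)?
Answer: Rational(-3149, 5) ≈ -629.80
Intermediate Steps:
Function('m')(F) = Pow(F, 2)
Function('n')(I, B) = Pow(I, 2)
Function('v')(Z) = Rational(-3, 4) (Function('v')(Z) = Mul(Rational(-1, 4), 3) = Rational(-3, 4))
Function('l')(U) = 5 (Function('l')(U) = Add(4, 1) = 5)
Mul(-3149, Pow(Function('l')(Function('v')(Function('n')(6, -4))), -1)) = Mul(-3149, Pow(5, -1)) = Mul(-3149, Rational(1, 5)) = Rational(-3149, 5)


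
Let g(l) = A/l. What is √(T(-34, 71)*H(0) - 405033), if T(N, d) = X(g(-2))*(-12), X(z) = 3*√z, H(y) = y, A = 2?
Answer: I*√405033 ≈ 636.42*I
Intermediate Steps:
g(l) = 2/l
T(N, d) = -36*I (T(N, d) = (3*√(2/(-2)))*(-12) = (3*√(2*(-½)))*(-12) = (3*√(-1))*(-12) = (3*I)*(-12) = -36*I)
√(T(-34, 71)*H(0) - 405033) = √(-36*I*0 - 405033) = √(0 - 405033) = √(-405033) = I*√405033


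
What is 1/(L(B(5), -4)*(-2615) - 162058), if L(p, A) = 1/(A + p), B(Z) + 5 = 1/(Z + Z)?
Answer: -89/14397012 ≈ -6.1818e-6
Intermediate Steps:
B(Z) = -5 + 1/(2*Z) (B(Z) = -5 + 1/(Z + Z) = -5 + 1/(2*Z))
1/(L(B(5), -4)*(-2615) - 162058) = 1/(-2615/(-4 + (-5 + (½)/5)) - 162058) = 1/(-2615/(-4 + (-5 + (½)*(⅕))) - 162058) = 1/(-2615/(-4 + (-5 + ⅒)) - 162058) = 1/(-2615/(-4 - 49/10) - 162058) = 1/(-2615/(-89/10) - 162058) = 1/(-10/89*(-2615) - 162058) = 1/(26150/89 - 162058) = 1/(-14397012/89) = -89/14397012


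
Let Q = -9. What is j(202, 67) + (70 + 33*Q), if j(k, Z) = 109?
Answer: -118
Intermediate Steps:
j(202, 67) + (70 + 33*Q) = 109 + (70 + 33*(-9)) = 109 + (70 - 297) = 109 - 227 = -118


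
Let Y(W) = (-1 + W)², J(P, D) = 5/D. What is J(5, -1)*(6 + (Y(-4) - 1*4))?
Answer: -135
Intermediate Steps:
J(5, -1)*(6 + (Y(-4) - 1*4)) = (5/(-1))*(6 + ((-1 - 4)² - 1*4)) = (5*(-1))*(6 + ((-5)² - 4)) = -5*(6 + (25 - 4)) = -5*(6 + 21) = -5*27 = -135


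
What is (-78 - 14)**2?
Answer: 8464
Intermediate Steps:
(-78 - 14)**2 = (-92)**2 = 8464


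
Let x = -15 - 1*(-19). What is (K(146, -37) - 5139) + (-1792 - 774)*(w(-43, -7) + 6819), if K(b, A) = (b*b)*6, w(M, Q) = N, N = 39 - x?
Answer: -17464607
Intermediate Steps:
x = 4 (x = -15 + 19 = 4)
N = 35 (N = 39 - 1*4 = 39 - 4 = 35)
w(M, Q) = 35
K(b, A) = 6*b**2 (K(b, A) = b**2*6 = 6*b**2)
(K(146, -37) - 5139) + (-1792 - 774)*(w(-43, -7) + 6819) = (6*146**2 - 5139) + (-1792 - 774)*(35 + 6819) = (6*21316 - 5139) - 2566*6854 = (127896 - 5139) - 17587364 = 122757 - 17587364 = -17464607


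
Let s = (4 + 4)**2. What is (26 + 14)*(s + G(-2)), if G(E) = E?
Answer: 2480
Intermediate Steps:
s = 64 (s = 8**2 = 64)
(26 + 14)*(s + G(-2)) = (26 + 14)*(64 - 2) = 40*62 = 2480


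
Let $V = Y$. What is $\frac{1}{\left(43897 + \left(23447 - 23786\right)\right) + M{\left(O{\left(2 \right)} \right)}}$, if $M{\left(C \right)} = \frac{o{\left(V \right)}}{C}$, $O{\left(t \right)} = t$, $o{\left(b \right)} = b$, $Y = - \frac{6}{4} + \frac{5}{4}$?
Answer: $\frac{8}{348463} \approx 2.2958 \cdot 10^{-5}$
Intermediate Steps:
$Y = - \frac{1}{4}$ ($Y = \left(-6\right) \frac{1}{4} + 5 \cdot \frac{1}{4} = - \frac{3}{2} + \frac{5}{4} = - \frac{1}{4} \approx -0.25$)
$V = - \frac{1}{4} \approx -0.25$
$M{\left(C \right)} = - \frac{1}{4 C}$
$\frac{1}{\left(43897 + \left(23447 - 23786\right)\right) + M{\left(O{\left(2 \right)} \right)}} = \frac{1}{\left(43897 + \left(23447 - 23786\right)\right) - \frac{1}{4 \cdot 2}} = \frac{1}{\left(43897 + \left(23447 - 23786\right)\right) - \frac{1}{8}} = \frac{1}{\left(43897 - 339\right) - \frac{1}{8}} = \frac{1}{43558 - \frac{1}{8}} = \frac{1}{\frac{348463}{8}} = \frac{8}{348463}$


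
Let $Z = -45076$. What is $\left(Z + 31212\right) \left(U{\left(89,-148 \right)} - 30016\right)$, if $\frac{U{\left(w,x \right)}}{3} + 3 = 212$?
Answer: $407449096$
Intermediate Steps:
$U{\left(w,x \right)} = 627$ ($U{\left(w,x \right)} = -9 + 3 \cdot 212 = -9 + 636 = 627$)
$\left(Z + 31212\right) \left(U{\left(89,-148 \right)} - 30016\right) = \left(-45076 + 31212\right) \left(627 - 30016\right) = \left(-13864\right) \left(-29389\right) = 407449096$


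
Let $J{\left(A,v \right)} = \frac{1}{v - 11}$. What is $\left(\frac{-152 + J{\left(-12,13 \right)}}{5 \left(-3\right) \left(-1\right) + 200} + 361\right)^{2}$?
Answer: $\frac{24002375329}{184900} \approx 1.2981 \cdot 10^{5}$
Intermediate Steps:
$J{\left(A,v \right)} = \frac{1}{-11 + v}$
$\left(\frac{-152 + J{\left(-12,13 \right)}}{5 \left(-3\right) \left(-1\right) + 200} + 361\right)^{2} = \left(\frac{-152 + \frac{1}{-11 + 13}}{5 \left(-3\right) \left(-1\right) + 200} + 361\right)^{2} = \left(\frac{-152 + \frac{1}{2}}{\left(-15\right) \left(-1\right) + 200} + 361\right)^{2} = \left(\frac{-152 + \frac{1}{2}}{15 + 200} + 361\right)^{2} = \left(- \frac{303}{2 \cdot 215} + 361\right)^{2} = \left(\left(- \frac{303}{2}\right) \frac{1}{215} + 361\right)^{2} = \left(- \frac{303}{430} + 361\right)^{2} = \left(\frac{154927}{430}\right)^{2} = \frac{24002375329}{184900}$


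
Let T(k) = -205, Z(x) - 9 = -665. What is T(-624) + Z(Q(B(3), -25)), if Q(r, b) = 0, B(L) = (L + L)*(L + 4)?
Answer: -861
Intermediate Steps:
B(L) = 2*L*(4 + L) (B(L) = (2*L)*(4 + L) = 2*L*(4 + L))
Z(x) = -656 (Z(x) = 9 - 665 = -656)
T(-624) + Z(Q(B(3), -25)) = -205 - 656 = -861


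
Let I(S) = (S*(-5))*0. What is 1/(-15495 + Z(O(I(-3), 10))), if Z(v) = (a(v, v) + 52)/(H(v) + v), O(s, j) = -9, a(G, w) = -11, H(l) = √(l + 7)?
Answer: -643227/9969662033 + 41*I*√2/19939324066 ≈ -6.4518e-5 + 2.908e-9*I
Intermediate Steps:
I(S) = 0 (I(S) = -5*S*0 = 0)
H(l) = √(7 + l)
Z(v) = 41/(v + √(7 + v)) (Z(v) = (-11 + 52)/(√(7 + v) + v) = 41/(v + √(7 + v)))
1/(-15495 + Z(O(I(-3), 10))) = 1/(-15495 + 41/(-9 + √(7 - 9))) = 1/(-15495 + 41/(-9 + √(-2))) = 1/(-15495 + 41/(-9 + I*√2))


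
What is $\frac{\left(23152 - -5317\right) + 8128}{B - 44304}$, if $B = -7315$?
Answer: $- \frac{36597}{51619} \approx -0.70898$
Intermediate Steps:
$\frac{\left(23152 - -5317\right) + 8128}{B - 44304} = \frac{\left(23152 - -5317\right) + 8128}{-7315 - 44304} = \frac{\left(23152 + 5317\right) + 8128}{-51619} = \left(28469 + 8128\right) \left(- \frac{1}{51619}\right) = 36597 \left(- \frac{1}{51619}\right) = - \frac{36597}{51619}$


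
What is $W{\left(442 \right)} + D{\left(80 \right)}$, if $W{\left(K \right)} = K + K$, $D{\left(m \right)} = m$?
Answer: $964$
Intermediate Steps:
$W{\left(K \right)} = 2 K$
$W{\left(442 \right)} + D{\left(80 \right)} = 2 \cdot 442 + 80 = 884 + 80 = 964$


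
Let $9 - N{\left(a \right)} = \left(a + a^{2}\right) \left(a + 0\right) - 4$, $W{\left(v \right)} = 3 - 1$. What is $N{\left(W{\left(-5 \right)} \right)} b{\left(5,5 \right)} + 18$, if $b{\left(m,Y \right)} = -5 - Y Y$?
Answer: $-12$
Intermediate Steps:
$W{\left(v \right)} = 2$ ($W{\left(v \right)} = 3 - 1 = 2$)
$b{\left(m,Y \right)} = -5 - Y^{2}$
$N{\left(a \right)} = 13 - a \left(a + a^{2}\right)$ ($N{\left(a \right)} = 9 - \left(\left(a + a^{2}\right) \left(a + 0\right) - 4\right) = 9 - \left(\left(a + a^{2}\right) a - 4\right) = 9 - \left(a \left(a + a^{2}\right) - 4\right) = 9 - \left(-4 + a \left(a + a^{2}\right)\right) = 13 - a \left(a + a^{2}\right)$)
$N{\left(W{\left(-5 \right)} \right)} b{\left(5,5 \right)} + 18 = \left(13 - 2^{2} - 2^{3}\right) \left(-5 - 5^{2}\right) + 18 = \left(13 - 4 - 8\right) \left(-5 - 25\right) + 18 = 1 \left(-30\right) + 18 = -30 + 18 = -12$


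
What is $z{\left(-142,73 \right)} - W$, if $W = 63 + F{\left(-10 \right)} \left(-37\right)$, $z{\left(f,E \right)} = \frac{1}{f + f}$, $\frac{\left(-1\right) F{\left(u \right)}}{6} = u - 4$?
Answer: $\frac{864779}{284} \approx 3045.0$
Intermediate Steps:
$F{\left(u \right)} = 24 - 6 u$ ($F{\left(u \right)} = - 6 \left(u - 4\right) = - 6 \left(-4 + u\right) = 24 - 6 u$)
$z{\left(f,E \right)} = \frac{1}{2 f}$
$W = -3045$ ($W = 63 + \left(24 - -60\right) \left(-37\right) = 63 + \left(24 + 60\right) \left(-37\right) = 63 + 84 \left(-37\right) = 63 - 3108 = -3045$)
$z{\left(-142,73 \right)} - W = \frac{1}{2 \left(-142\right)} - -3045 = \frac{1}{2} \left(- \frac{1}{142}\right) + 3045 = - \frac{1}{284} + 3045 = \frac{864779}{284}$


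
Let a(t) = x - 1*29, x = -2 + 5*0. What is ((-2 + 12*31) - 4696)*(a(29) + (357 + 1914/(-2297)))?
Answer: -3231124008/2297 ≈ -1.4067e+6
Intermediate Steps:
x = -2 (x = -2 + 0 = -2)
a(t) = -31 (a(t) = -2 - 1*29 = -2 - 29 = -31)
((-2 + 12*31) - 4696)*(a(29) + (357 + 1914/(-2297))) = ((-2 + 12*31) - 4696)*(-31 + (357 + 1914/(-2297))) = ((-2 + 372) - 4696)*(-31 + (357 + 1914*(-1/2297))) = (370 - 4696)*(-31 + (357 - 1914/2297)) = -4326*(-31 + 818115/2297) = -4326*746908/2297 = -3231124008/2297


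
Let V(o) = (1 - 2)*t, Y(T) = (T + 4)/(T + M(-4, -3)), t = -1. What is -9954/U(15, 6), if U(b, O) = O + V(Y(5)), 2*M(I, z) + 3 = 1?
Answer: -1422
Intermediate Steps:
M(I, z) = -1 (M(I, z) = -3/2 + (½)*1 = -3/2 + ½ = -1)
Y(T) = (4 + T)/(-1 + T) (Y(T) = (T + 4)/(T - 1) = (4 + T)/(-1 + T))
V(o) = 1 (V(o) = (1 - 2)*(-1) = -1*(-1) = 1)
U(b, O) = 1 + O (U(b, O) = O + 1 = 1 + O)
-9954/U(15, 6) = -9954/(1 + 6) = -9954/7 = -9954*⅐ = -1422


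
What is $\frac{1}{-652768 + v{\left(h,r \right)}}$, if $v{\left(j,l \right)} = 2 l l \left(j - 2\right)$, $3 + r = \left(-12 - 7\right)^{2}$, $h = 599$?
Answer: $\frac{1}{152375048} \approx 6.5628 \cdot 10^{-9}$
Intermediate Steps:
$r = 358$ ($r = -3 + \left(-12 - 7\right)^{2} = -3 + \left(-19\right)^{2} = -3 + 361 = 358$)
$v{\left(j,l \right)} = 2 l^{2} \left(-2 + j\right)$ ($v{\left(j,l \right)} = 2 l l \left(-2 + j\right) = 2 l^{2} \left(-2 + j\right)$)
$\frac{1}{-652768 + v{\left(h,r \right)}} = \frac{1}{-652768 + 2 \cdot 358^{2} \left(-2 + 599\right)} = \frac{1}{-652768 + 2 \cdot 128164 \cdot 597} = \frac{1}{-652768 + 153027816} = \frac{1}{152375048}$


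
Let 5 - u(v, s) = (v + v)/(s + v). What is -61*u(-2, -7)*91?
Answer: -227591/9 ≈ -25288.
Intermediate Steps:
u(v, s) = 5 - 2*v/(s + v) (u(v, s) = 5 - (v + v)/(s + v) = 5 - 2*v/(s + v))
-61*u(-2, -7)*91 = -61*(3*(-2) + 5*(-7))/(-7 - 2)*91 = -61*(-6 - 35)/(-9)*91 = -(-61)*(-41)/9*91 = -61*41/9*91 = -2501/9*91 = -227591/9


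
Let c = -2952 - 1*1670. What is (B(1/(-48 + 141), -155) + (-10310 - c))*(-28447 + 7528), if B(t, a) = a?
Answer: 122229717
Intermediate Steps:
c = -4622 (c = -2952 - 1670 = -4622)
(B(1/(-48 + 141), -155) + (-10310 - c))*(-28447 + 7528) = (-155 + (-10310 - 1*(-4622)))*(-28447 + 7528) = (-155 + (-10310 + 4622))*(-20919) = (-155 - 5688)*(-20919) = -5843*(-20919) = 122229717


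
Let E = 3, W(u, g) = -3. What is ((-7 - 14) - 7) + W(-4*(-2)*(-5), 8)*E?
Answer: -37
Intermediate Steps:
((-7 - 14) - 7) + W(-4*(-2)*(-5), 8)*E = ((-7 - 14) - 7) - 3*3 = (-21 - 7) - 9 = -28 - 9 = -37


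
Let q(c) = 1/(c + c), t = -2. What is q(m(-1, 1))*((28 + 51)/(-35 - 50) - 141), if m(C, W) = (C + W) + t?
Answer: 3016/85 ≈ 35.482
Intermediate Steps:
m(C, W) = -2 + C + W (m(C, W) = (C + W) - 2 = -2 + C + W)
q(c) = 1/(2*c)
q(m(-1, 1))*((28 + 51)/(-35 - 50) - 141) = (1/(2*(-2 - 1 + 1)))*((28 + 51)/(-35 - 50) - 141) = ((½)/(-2))*(79/(-85) - 141) = ((½)*(-½))*(79*(-1/85) - 141) = -(-79/85 - 141)/4 = -¼*(-12064/85) = 3016/85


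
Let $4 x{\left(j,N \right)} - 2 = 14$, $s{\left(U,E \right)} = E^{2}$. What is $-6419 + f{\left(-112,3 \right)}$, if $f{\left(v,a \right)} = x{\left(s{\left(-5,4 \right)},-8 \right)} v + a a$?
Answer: $-6858$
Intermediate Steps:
$x{\left(j,N \right)} = 4$ ($x{\left(j,N \right)} = \frac{1}{2} + \frac{1}{4} \cdot 14 = \frac{1}{2} + \frac{7}{2} = 4$)
$f{\left(v,a \right)} = a^{2} + 4 v$ ($f{\left(v,a \right)} = 4 v + a a = 4 v + a^{2} = a^{2} + 4 v$)
$-6419 + f{\left(-112,3 \right)} = -6419 + \left(3^{2} + 4 \left(-112\right)\right) = -6419 + \left(9 - 448\right) = -6419 - 439 = -6858$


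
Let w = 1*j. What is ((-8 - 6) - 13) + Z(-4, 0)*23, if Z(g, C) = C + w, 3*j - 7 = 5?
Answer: 65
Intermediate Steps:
j = 4 (j = 7/3 + (1/3)*5 = 7/3 + 5/3 = 4)
w = 4 (w = 1*4 = 4)
Z(g, C) = 4 + C (Z(g, C) = C + 4 = 4 + C)
((-8 - 6) - 13) + Z(-4, 0)*23 = ((-8 - 6) - 13) + (4 + 0)*23 = (-14 - 13) + 4*23 = -27 + 92 = 65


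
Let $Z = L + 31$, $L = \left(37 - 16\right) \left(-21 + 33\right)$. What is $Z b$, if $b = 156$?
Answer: $44148$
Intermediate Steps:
$L = 252$ ($L = 21 \cdot 12 = 252$)
$Z = 283$ ($Z = 252 + 31 = 283$)
$Z b = 283 \cdot 156 = 44148$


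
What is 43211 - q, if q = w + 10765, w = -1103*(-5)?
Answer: 26931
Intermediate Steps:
w = 5515
q = 16280 (q = 5515 + 10765 = 16280)
43211 - q = 43211 - 1*16280 = 43211 - 16280 = 26931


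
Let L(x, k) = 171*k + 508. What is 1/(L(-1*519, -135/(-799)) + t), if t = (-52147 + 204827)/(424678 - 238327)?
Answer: 13535859/7278389477 ≈ 0.0018597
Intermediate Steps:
L(x, k) = 508 + 171*k
t = 13880/16941 (t = 152680/186351 = 152680*(1/186351) = 13880/16941 ≈ 0.81931)
1/(L(-1*519, -135/(-799)) + t) = 1/((508 + 171*(-135/(-799))) + 13880/16941) = 1/((508 + 171*(-135*(-1/799))) + 13880/16941) = 1/((508 + 171*(135/799)) + 13880/16941) = 1/((508 + 23085/799) + 13880/16941) = 1/(428977/799 + 13880/16941) = 1/(7278389477/13535859) = 13535859/7278389477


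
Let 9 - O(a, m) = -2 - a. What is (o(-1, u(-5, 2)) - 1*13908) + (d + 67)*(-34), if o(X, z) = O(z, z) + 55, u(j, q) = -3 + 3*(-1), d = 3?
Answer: -16228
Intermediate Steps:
O(a, m) = 11 + a (O(a, m) = 9 - (-2 - a) = 9 + (2 + a) = 11 + a)
u(j, q) = -6 (u(j, q) = -3 - 3 = -6)
o(X, z) = 66 + z (o(X, z) = (11 + z) + 55 = 66 + z)
(o(-1, u(-5, 2)) - 1*13908) + (d + 67)*(-34) = ((66 - 6) - 1*13908) + (3 + 67)*(-34) = (60 - 13908) + 70*(-34) = -13848 - 2380 = -16228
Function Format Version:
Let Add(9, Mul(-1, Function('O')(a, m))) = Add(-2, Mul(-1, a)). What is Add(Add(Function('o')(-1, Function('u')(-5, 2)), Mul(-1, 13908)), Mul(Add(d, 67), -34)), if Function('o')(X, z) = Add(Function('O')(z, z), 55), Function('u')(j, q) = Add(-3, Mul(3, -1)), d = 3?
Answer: -16228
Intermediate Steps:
Function('O')(a, m) = Add(11, a) (Function('O')(a, m) = Add(9, Mul(-1, Add(-2, Mul(-1, a)))) = Add(9, Add(2, a)) = Add(11, a))
Function('u')(j, q) = -6 (Function('u')(j, q) = Add(-3, -3) = -6)
Function('o')(X, z) = Add(66, z) (Function('o')(X, z) = Add(Add(11, z), 55) = Add(66, z))
Add(Add(Function('o')(-1, Function('u')(-5, 2)), Mul(-1, 13908)), Mul(Add(d, 67), -34)) = Add(Add(Add(66, -6), Mul(-1, 13908)), Mul(Add(3, 67), -34)) = Add(Add(60, -13908), Mul(70, -34)) = Add(-13848, -2380) = -16228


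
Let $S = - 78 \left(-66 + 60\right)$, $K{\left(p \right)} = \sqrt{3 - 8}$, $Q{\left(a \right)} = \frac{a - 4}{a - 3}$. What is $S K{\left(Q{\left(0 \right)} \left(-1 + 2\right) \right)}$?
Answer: $468 i \sqrt{5} \approx 1046.5 i$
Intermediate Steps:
$Q{\left(a \right)} = \frac{-4 + a}{-3 + a}$
$K{\left(p \right)} = i \sqrt{5}$ ($K{\left(p \right)} = \sqrt{-5} = i \sqrt{5}$)
$S = 468$ ($S = \left(-78\right) \left(-6\right) = 468$)
$S K{\left(Q{\left(0 \right)} \left(-1 + 2\right) \right)} = 468 i \sqrt{5}$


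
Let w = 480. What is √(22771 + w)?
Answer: √23251 ≈ 152.48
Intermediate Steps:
√(22771 + w) = √(22771 + 480) = √23251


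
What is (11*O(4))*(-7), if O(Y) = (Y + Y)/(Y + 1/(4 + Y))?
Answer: -448/3 ≈ -149.33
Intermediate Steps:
O(Y) = 2*Y/(Y + 1/(4 + Y)) (O(Y) = (2*Y)/(Y + 1/(4 + Y)) = 2*Y/(Y + 1/(4 + Y)))
(11*O(4))*(-7) = (11*(2*4*(4 + 4)/(1 + 4² + 4*4)))*(-7) = (11*(2*4*8/(1 + 16 + 16)))*(-7) = (11*(2*4*8/33))*(-7) = (11*(2*4*(1/33)*8))*(-7) = (11*(64/33))*(-7) = (64/3)*(-7) = -448/3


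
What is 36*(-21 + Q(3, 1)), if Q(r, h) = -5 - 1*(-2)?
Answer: -864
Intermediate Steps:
Q(r, h) = -3 (Q(r, h) = -5 + 2 = -3)
36*(-21 + Q(3, 1)) = 36*(-21 - 3) = 36*(-24) = -864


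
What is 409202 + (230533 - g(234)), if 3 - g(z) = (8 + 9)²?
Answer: 640021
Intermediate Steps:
g(z) = -286 (g(z) = 3 - (8 + 9)² = 3 - 1*17² = 3 - 1*289 = 3 - 289 = -286)
409202 + (230533 - g(234)) = 409202 + (230533 - 1*(-286)) = 409202 + (230533 + 286) = 409202 + 230819 = 640021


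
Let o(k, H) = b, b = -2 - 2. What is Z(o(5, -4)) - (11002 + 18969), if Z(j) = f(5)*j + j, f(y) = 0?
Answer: -29975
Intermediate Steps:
b = -4
o(k, H) = -4
Z(j) = j (Z(j) = 0*j + j = 0 + j = j)
Z(o(5, -4)) - (11002 + 18969) = -4 - (11002 + 18969) = -4 - 1*29971 = -4 - 29971 = -29975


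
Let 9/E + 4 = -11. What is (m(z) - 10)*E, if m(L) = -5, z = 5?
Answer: 9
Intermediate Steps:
E = -3/5 (E = 9/(-4 - 11) = 9/(-15) = 9*(-1/15) = -3/5 ≈ -0.60000)
(m(z) - 10)*E = (-5 - 10)*(-3/5) = -15*(-3/5) = 9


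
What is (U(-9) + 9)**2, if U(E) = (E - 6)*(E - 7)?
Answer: 62001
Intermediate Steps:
U(E) = (-7 + E)*(-6 + E) (U(E) = (-6 + E)*(-7 + E) = (-7 + E)*(-6 + E))
(U(-9) + 9)**2 = ((42 + (-9)**2 - 13*(-9)) + 9)**2 = ((42 + 81 + 117) + 9)**2 = (240 + 9)**2 = 249**2 = 62001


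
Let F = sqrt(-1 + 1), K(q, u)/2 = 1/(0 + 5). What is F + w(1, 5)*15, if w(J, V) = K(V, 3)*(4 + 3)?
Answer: 42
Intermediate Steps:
K(q, u) = 2/5 (K(q, u) = 2/(0 + 5) = 2/5)
w(J, V) = 14/5 (w(J, V) = 2*(4 + 3)/5 = (2/5)*7 = 14/5)
F = 0 (F = sqrt(0) = 0)
F + w(1, 5)*15 = 0 + (14/5)*15 = 0 + 42 = 42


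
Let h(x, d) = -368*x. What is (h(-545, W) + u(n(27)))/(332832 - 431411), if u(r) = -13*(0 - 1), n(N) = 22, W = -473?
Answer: -200573/98579 ≈ -2.0346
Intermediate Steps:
u(r) = 13 (u(r) = -13*(-1) = 13)
(h(-545, W) + u(n(27)))/(332832 - 431411) = (-368*(-545) + 13)/(332832 - 431411) = (200560 + 13)/(-98579) = 200573*(-1/98579) = -200573/98579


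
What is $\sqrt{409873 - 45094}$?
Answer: $3 \sqrt{40531} \approx 603.97$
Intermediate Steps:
$\sqrt{409873 - 45094} = \sqrt{364779} = 3 \sqrt{40531}$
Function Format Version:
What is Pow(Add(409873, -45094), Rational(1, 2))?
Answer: Mul(3, Pow(40531, Rational(1, 2))) ≈ 603.97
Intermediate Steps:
Pow(Add(409873, -45094), Rational(1, 2)) = Pow(364779, Rational(1, 2)) = Mul(3, Pow(40531, Rational(1, 2)))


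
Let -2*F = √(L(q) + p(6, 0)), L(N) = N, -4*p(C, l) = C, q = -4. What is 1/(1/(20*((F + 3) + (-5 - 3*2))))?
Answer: -160 - 5*I*√22 ≈ -160.0 - 23.452*I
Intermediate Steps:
p(C, l) = -C/4
F = -I*√22/4 (F = -√(-4 - ¼*6)/2 = -√(-4 - 3/2)/2 = -I*√22/4 ≈ -1.1726*I)
1/(1/(20*((F + 3) + (-5 - 3*2)))) = 1/(1/(20*((-I*√22/4 + 3) + (-5 - 3*2)))) = 1/(1/(20*((3 - I*√22/4) + (-5 - 6)))) = 1/(1/(20*((3 - I*√22/4) - 11))) = 1/(1/(20*(-8 - I*√22/4))) = 1/(1/(-160 - 5*I*√22)) = -160 - 5*I*√22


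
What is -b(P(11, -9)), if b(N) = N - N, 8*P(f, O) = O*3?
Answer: 0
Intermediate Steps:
P(f, O) = 3*O/8 (P(f, O) = (O*3)/8 = (3*O)/8 = 3*O/8)
b(N) = 0
-b(P(11, -9)) = -1*0 = 0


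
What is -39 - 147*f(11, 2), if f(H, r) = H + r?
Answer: -1950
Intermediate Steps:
-39 - 147*f(11, 2) = -39 - 147*(11 + 2) = -39 - 147*13 = -39 - 1911 = -1950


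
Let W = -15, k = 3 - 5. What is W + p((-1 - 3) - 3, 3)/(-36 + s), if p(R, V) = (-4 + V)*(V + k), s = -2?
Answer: -569/38 ≈ -14.974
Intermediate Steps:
k = -2
p(R, V) = (-4 + V)*(-2 + V) (p(R, V) = (-4 + V)*(V - 2) = (-4 + V)*(-2 + V))
W + p((-1 - 3) - 3, 3)/(-36 + s) = -15 + (8 + 3² - 6*3)/(-36 - 2) = -15 + (8 + 9 - 18)/(-38) = -15 - 1/38*(-1) = -15 + 1/38 = -569/38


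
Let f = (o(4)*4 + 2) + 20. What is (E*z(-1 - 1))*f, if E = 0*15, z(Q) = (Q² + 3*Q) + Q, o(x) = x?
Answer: 0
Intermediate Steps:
z(Q) = Q² + 4*Q
f = 38 (f = (4*4 + 2) + 20 = (16 + 2) + 20 = 18 + 20 = 38)
E = 0
(E*z(-1 - 1))*f = (0*((-1 - 1)*(4 + (-1 - 1))))*38 = (0*(-2*(4 - 2)))*38 = (0*(-2*2))*38 = (0*(-4))*38 = 0*38 = 0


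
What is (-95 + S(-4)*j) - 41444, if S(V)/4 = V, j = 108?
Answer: -43267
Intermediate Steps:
S(V) = 4*V
(-95 + S(-4)*j) - 41444 = (-95 + (4*(-4))*108) - 41444 = (-95 - 16*108) - 41444 = (-95 - 1728) - 41444 = -1823 - 41444 = -43267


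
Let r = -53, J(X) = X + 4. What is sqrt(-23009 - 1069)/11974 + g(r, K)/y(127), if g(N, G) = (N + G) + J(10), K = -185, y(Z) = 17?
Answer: -224/17 + I*sqrt(24078)/11974 ≈ -13.176 + 0.012959*I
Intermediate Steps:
J(X) = 4 + X
g(N, G) = 14 + G + N (g(N, G) = (N + G) + (4 + 10) = (G + N) + 14 = 14 + G + N)
sqrt(-23009 - 1069)/11974 + g(r, K)/y(127) = sqrt(-23009 - 1069)/11974 + (14 - 185 - 53)/17 = sqrt(-24078)*(1/11974) - 224*1/17 = (I*sqrt(24078))*(1/11974) - 224/17 = I*sqrt(24078)/11974 - 224/17 = -224/17 + I*sqrt(24078)/11974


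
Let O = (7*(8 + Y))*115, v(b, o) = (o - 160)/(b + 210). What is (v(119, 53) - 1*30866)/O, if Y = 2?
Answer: -10155021/2648450 ≈ -3.8343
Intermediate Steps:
v(b, o) = (-160 + o)/(210 + b)
O = 8050 (O = (7*(8 + 2))*115 = (7*10)*115 = 70*115 = 8050)
(v(119, 53) - 1*30866)/O = ((-160 + 53)/(210 + 119) - 1*30866)/8050 = (-107/329 - 30866)*(1/8050) = -10155021/329*1/8050 = -10155021/2648450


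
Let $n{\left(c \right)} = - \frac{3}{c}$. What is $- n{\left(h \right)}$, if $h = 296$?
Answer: $\frac{3}{296} \approx 0.010135$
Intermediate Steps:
$- n{\left(h \right)} = - \frac{-3}{296} = \left(-1\right) \left(- \frac{3}{296}\right) = \frac{3}{296}$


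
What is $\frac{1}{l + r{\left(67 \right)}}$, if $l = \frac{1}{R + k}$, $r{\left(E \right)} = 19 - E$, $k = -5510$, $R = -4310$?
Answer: $- \frac{9820}{471361} \approx -0.020833$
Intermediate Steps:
$l = - \frac{1}{9820}$ ($l = \frac{1}{-4310 - 5510} = \frac{1}{-9820} = - \frac{1}{9820} \approx -0.00010183$)
$\frac{1}{l + r{\left(67 \right)}} = \frac{1}{- \frac{1}{9820} + \left(19 - 67\right)} = \frac{1}{- \frac{1}{9820} - 48} = \frac{1}{- \frac{471361}{9820}} = - \frac{9820}{471361}$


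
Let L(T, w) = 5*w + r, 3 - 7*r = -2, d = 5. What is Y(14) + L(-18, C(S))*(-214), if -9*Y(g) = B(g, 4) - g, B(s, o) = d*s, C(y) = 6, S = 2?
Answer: -414482/63 ≈ -6579.1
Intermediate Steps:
r = 5/7 (r = 3/7 - ⅐*(-2) = 3/7 + 2/7 = 5/7 ≈ 0.71429)
L(T, w) = 5/7 + 5*w (L(T, w) = 5*w + 5/7 = 5/7 + 5*w)
B(s, o) = 5*s
Y(g) = -4*g/9 (Y(g) = -(5*g - g)/9 = -4*g/9)
Y(14) + L(-18, C(S))*(-214) = -4/9*14 + (5/7 + 5*6)*(-214) = -56/9 + (5/7 + 30)*(-214) = -56/9 + (215/7)*(-214) = -56/9 - 46010/7 = -414482/63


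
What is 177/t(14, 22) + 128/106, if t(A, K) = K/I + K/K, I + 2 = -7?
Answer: -83597/689 ≈ -121.33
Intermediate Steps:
I = -9 (I = -2 - 7 = -9)
t(A, K) = 1 - K/9 (t(A, K) = K/(-9) + K/K = K*(-⅑) + 1 = -K/9 + 1 = 1 - K/9)
177/t(14, 22) + 128/106 = 177/(1 - ⅑*22) + 128/106 = 177/(1 - 22/9) + 128*(1/106) = 177/(-13/9) + 64/53 = 177*(-9/13) + 64/53 = -1593/13 + 64/53 = -83597/689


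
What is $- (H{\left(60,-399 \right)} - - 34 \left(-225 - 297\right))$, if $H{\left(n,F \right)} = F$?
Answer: $18147$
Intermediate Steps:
$- (H{\left(60,-399 \right)} - - 34 \left(-225 - 297\right)) = - (-399 - - 34 \left(-225 - 297\right)) = - (-399 - \left(-34\right) \left(-522\right)) = - (-399 - 17748) = \left(-1\right) \left(-18147\right) = 18147$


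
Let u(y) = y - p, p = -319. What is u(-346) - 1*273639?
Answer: -273666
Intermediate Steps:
u(y) = 319 + y (u(y) = y - 1*(-319) = y + 319 = 319 + y)
u(-346) - 1*273639 = (319 - 346) - 1*273639 = -27 - 273639 = -273666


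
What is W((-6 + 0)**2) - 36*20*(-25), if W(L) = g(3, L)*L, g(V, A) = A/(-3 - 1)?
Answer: 17676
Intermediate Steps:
g(V, A) = -A/4 (g(V, A) = A/(-4) = A*(-1/4) = -A/4)
W(L) = -L**2/4 (W(L) = (-L/4)*L = -L**2/4)
W((-6 + 0)**2) - 36*20*(-25) = -(-6 + 0)**4/4 - 36*20*(-25) = -((-6)**2)**2/4 - 720*(-25) = -1/4*36**2 - 1*(-18000) = -1/4*1296 + 18000 = -324 + 18000 = 17676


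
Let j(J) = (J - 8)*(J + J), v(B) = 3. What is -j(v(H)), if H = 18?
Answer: 30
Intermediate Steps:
j(J) = 2*J*(-8 + J) (j(J) = (-8 + J)*(2*J) = 2*J*(-8 + J))
-j(v(H)) = -2*3*(-8 + 3) = -2*3*(-5) = -1*(-30) = 30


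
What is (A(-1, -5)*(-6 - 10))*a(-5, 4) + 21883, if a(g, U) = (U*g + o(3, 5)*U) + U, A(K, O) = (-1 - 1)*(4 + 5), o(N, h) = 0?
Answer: 17275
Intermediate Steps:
A(K, O) = -18 (A(K, O) = -2*9 = -18)
a(g, U) = U + U*g (a(g, U) = (U*g + 0*U) + U = (U*g + 0) + U = U*g + U = U + U*g)
(A(-1, -5)*(-6 - 10))*a(-5, 4) + 21883 = (-18*(-6 - 10))*(4*(1 - 5)) + 21883 = (-18*(-16))*(4*(-4)) + 21883 = 288*(-16) + 21883 = -4608 + 21883 = 17275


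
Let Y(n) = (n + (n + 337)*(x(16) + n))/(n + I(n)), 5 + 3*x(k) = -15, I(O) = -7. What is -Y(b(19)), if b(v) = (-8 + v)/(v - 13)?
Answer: -58891/186 ≈ -316.62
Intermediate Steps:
b(v) = (-8 + v)/(-13 + v)
x(k) = -20/3 (x(k) = -5/3 + (1/3)*(-15) = -5/3 - 5 = -20/3)
Y(n) = (n + (337 + n)*(-20/3 + n))/(-7 + n) (Y(n) = (n + (n + 337)*(-20/3 + n))/(n - 7) = (n + (337 + n)*(-20/3 + n))/(-7 + n))
-Y(b(19)) = -(-6740 + 3*((-8 + 19)/(-13 + 19))**2 + 994*((-8 + 19)/(-13 + 19)))/(3*(-7 + (-8 + 19)/(-13 + 19))) = -(-6740 + 3*(11/6)**2 + 994*(11/6))/(3*(-7 + 11/6)) = -(-6740 + 3*(121/36) + 5467/3)/(3*(-31/6)) = -(-6)*(-6740 + 121/12 + 5467/3)/(3*31) = -(-6)*(-58891)/(3*31*12) = -1*58891/186 = -58891/186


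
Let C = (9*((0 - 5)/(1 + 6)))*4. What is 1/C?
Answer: -7/180 ≈ -0.038889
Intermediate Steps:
C = -180/7 (C = (9*(-5/7))*4 = -45/7*4 = -180/7 ≈ -25.714)
1/C = 1/(-180/7) = -7/180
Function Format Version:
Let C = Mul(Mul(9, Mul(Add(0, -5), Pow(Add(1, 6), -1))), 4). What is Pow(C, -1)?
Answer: Rational(-7, 180) ≈ -0.038889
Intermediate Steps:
C = Rational(-180, 7) (C = Mul(Mul(9, Mul(-5, Pow(7, -1))), 4) = Mul(Mul(9, Mul(-5, Rational(1, 7))), 4) = Mul(Mul(9, Rational(-5, 7)), 4) = Mul(Rational(-45, 7), 4) = Rational(-180, 7) ≈ -25.714)
Pow(C, -1) = Pow(Rational(-180, 7), -1) = Rational(-7, 180)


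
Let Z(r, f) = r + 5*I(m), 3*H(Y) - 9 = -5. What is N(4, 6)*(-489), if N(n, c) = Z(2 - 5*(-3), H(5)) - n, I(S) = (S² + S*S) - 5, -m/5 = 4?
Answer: -1950132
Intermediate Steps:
m = -20 (m = -5*4 = -20)
I(S) = -5 + 2*S² (I(S) = (S² + S²) - 5 = 2*S² - 5 = -5 + 2*S²)
H(Y) = 4/3 (H(Y) = 3 + (⅓)*(-5) = 3 - 5/3 = 4/3)
Z(r, f) = 3975 + r (Z(r, f) = r + 5*(-5 + 2*(-20)²) = r + 5*(-5 + 2*400) = r + 5*(-5 + 800) = r + 5*795 = r + 3975 = 3975 + r)
N(n, c) = 3992 - n (N(n, c) = (3975 + (2 - 5*(-3))) - n = (3975 + (2 + 15)) - n = (3975 + 17) - n = 3992 - n)
N(4, 6)*(-489) = (3992 - 1*4)*(-489) = (3992 - 4)*(-489) = 3988*(-489) = -1950132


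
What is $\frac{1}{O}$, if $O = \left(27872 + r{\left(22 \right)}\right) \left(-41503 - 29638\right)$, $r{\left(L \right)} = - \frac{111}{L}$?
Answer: $- \frac{22}{43614626293} \approx -5.0442 \cdot 10^{-10}$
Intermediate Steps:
$O = - \frac{43614626293}{22}$ ($O = \left(27872 - \frac{111}{22}\right) \left(-41503 - 29638\right) = \left(27872 - \frac{111}{22}\right) \left(-71141\right) = \frac{613073}{22} \left(-71141\right) = - \frac{43614626293}{22} \approx -1.9825 \cdot 10^{9}$)
$\frac{1}{O} = \frac{1}{- \frac{43614626293}{22}} = - \frac{22}{43614626293}$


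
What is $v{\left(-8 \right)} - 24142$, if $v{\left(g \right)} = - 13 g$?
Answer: $-24038$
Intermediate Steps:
$v{\left(-8 \right)} - 24142 = \left(-13\right) \left(-8\right) - 24142 = 104 - 24142 = -24038$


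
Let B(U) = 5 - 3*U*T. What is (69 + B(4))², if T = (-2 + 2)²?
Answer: 5476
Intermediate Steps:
T = 0 (T = 0² = 0)
B(U) = 5 (B(U) = 5 - 3*U*0 = 5 - 1*0 = 5 + 0 = 5)
(69 + B(4))² = (69 + 5)² = 74² = 5476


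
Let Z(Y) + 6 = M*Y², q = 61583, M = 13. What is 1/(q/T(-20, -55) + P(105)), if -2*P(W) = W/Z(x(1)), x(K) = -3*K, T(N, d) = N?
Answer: -740/2278921 ≈ -0.00032471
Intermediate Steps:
Z(Y) = -6 + 13*Y²
P(W) = -W/222 (P(W) = -W/(2*(-6 + 13*(-3*1)²)) = -W/(2*(-6 + 13*(-3)²)) = -W/(2*(-6 + 13*9)) = -W/(2*(-6 + 117)) = -W/(2*111) = -W/222)
1/(q/T(-20, -55) + P(105)) = 1/(61583/(-20) - 1/222*105) = 1/(61583*(-1/20) - 35/74) = 1/(-61583/20 - 35/74) = 1/(-2278921/740) = -740/2278921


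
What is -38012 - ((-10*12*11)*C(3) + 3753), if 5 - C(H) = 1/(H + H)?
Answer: -35385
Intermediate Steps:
C(H) = 5 - 1/(2*H) (C(H) = 5 - 1/(H + H) = 5 - 1/(2*H))
-38012 - ((-10*12*11)*C(3) + 3753) = -38012 - ((-10*12*11)*(5 - ½/3) + 3753) = -38012 - ((-120*11)*(5 - ½*⅓) + 3753) = -38012 - (-1320*(5 - ⅙) + 3753) = -38012 - (-1320*29/6 + 3753) = -38012 - (-6380 + 3753) = -38012 - 1*(-2627) = -38012 + 2627 = -35385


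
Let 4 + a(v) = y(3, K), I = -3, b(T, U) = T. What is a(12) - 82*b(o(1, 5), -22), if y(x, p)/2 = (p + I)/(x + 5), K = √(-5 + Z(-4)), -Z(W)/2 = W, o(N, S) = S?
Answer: -1659/4 + √3/4 ≈ -414.32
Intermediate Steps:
Z(W) = -2*W
K = √3 (K = √(-5 - 2*(-4)) = √(-5 + 8) = √3 ≈ 1.7320)
y(x, p) = 2*(-3 + p)/(5 + x) (y(x, p) = 2*((p - 3)/(x + 5)) = 2*((-3 + p)/(5 + x)) = 2*(-3 + p)/(5 + x))
a(v) = -19/4 + √3/4 (a(v) = -4 + 2*(-3 + √3)/(5 + 3) = -4 + 2*(-3 + √3)/8 = -4 + 2*(⅛)*(-3 + √3) = -4 + (-¾ + √3/4) = -19/4 + √3/4)
a(12) - 82*b(o(1, 5), -22) = (-19/4 + √3/4) - 82*5 = (-19/4 + √3/4) - 410 = -1659/4 + √3/4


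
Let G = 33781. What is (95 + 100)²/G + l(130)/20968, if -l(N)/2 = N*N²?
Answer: -18454550725/88540001 ≈ -208.43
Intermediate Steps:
l(N) = -2*N³ (l(N) = -2*N*N² = -2*N³)
(95 + 100)²/G + l(130)/20968 = (95 + 100)²/33781 - 2*130³/20968 = 195²*(1/33781) - 2*2197000*(1/20968) = 38025*(1/33781) - 4394000*1/20968 = 38025/33781 - 549250/2621 = -18454550725/88540001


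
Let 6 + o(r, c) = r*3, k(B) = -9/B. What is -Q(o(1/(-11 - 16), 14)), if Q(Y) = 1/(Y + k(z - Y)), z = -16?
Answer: 801/4166 ≈ 0.19227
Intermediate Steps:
o(r, c) = -6 + 3*r (o(r, c) = -6 + r*3 = -6 + 3*r)
Q(Y) = 1/(Y - 9/(-16 - Y))
-Q(o(1/(-11 - 16), 14)) = -(16 + (-6 + 3/(-11 - 16)))/(9 + (-6 + 3/(-11 - 16))*(16 + (-6 + 3/(-11 - 16)))) = -(16 + (-6 + 3/(-27)))/(9 + (-6 + 3/(-27))*(16 + (-6 + 3/(-27)))) = -(16 + (-6 + 3*(-1/27)))/(9 + (-6 + 3*(-1/27))*(16 + (-6 + 3*(-1/27)))) = -(16 + (-6 - 1/9))/(9 + (-6 - 1/9)*(16 + (-6 - 1/9))) = -(16 - 55/9)/(9 - 55*(16 - 55/9)/9) = -89/((9 - 55/9*89/9)*9) = -89/((9 - 4895/81)*9) = -89/((-4166/81)*9) = -(-81)*89/(4166*9) = -1*(-801/4166) = 801/4166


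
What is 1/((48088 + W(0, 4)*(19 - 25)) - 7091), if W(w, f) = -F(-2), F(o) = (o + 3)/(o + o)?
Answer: 2/81991 ≈ 2.4393e-5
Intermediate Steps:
F(o) = (3 + o)/(2*o) (F(o) = (3 + o)/((2*o)) = (3 + o)*(1/(2*o)) = (3 + o)/(2*o))
W(w, f) = ¼ (W(w, f) = -(3 - 2)/(2*(-2)) = -(-1)/(2*2) = -1*(-¼) = ¼)
1/((48088 + W(0, 4)*(19 - 25)) - 7091) = 1/((48088 + (19 - 25)/4) - 7091) = 1/((48088 + (¼)*(-6)) - 7091) = 1/((48088 - 3/2) - 7091) = 1/(96173/2 - 7091) = 1/(81991/2) = 2/81991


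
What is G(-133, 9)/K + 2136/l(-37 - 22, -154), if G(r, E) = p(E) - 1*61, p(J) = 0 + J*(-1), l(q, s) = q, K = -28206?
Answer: -30121943/832077 ≈ -36.201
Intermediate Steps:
p(J) = -J (p(J) = 0 - J = -J)
G(r, E) = -61 - E (G(r, E) = -E - 1*61 = -E - 61 = -61 - E)
G(-133, 9)/K + 2136/l(-37 - 22, -154) = (-61 - 1*9)/(-28206) + 2136/(-37 - 22) = (-61 - 9)*(-1/28206) + 2136/(-59) = -70*(-1/28206) + 2136*(-1/59) = 35/14103 - 2136/59 = -30121943/832077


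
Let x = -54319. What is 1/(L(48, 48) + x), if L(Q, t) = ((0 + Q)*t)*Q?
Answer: 1/56273 ≈ 1.7771e-5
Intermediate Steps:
L(Q, t) = t*Q² (L(Q, t) = (Q*t)*Q = t*Q²)
1/(L(48, 48) + x) = 1/(48*48² - 54319) = 1/(48*2304 - 54319) = 1/(110592 - 54319) = 1/56273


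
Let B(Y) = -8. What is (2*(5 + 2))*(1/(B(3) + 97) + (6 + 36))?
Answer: 52346/89 ≈ 588.16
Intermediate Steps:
(2*(5 + 2))*(1/(B(3) + 97) + (6 + 36)) = (2*(5 + 2))*(1/(-8 + 97) + (6 + 36)) = (2*7)*(1/89 + 42) = 14*(1/89 + 42) = 14*(3739/89) = 52346/89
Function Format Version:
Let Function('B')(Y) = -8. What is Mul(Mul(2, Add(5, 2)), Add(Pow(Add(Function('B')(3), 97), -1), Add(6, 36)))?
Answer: Rational(52346, 89) ≈ 588.16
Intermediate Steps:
Mul(Mul(2, Add(5, 2)), Add(Pow(Add(Function('B')(3), 97), -1), Add(6, 36))) = Mul(Mul(2, Add(5, 2)), Add(Pow(Add(-8, 97), -1), Add(6, 36))) = Mul(Mul(2, 7), Add(Pow(89, -1), 42)) = Mul(14, Add(Rational(1, 89), 42)) = Mul(14, Rational(3739, 89)) = Rational(52346, 89)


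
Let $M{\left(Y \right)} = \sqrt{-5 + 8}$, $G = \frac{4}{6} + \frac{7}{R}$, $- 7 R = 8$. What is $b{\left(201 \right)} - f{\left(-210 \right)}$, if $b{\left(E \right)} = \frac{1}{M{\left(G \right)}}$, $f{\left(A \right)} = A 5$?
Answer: $1050 + \frac{\sqrt{3}}{3} \approx 1050.6$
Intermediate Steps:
$R = - \frac{8}{7}$ ($R = \left(- \frac{1}{7}\right) 8 = - \frac{8}{7} \approx -1.1429$)
$G = - \frac{131}{24}$ ($G = \frac{4}{6} + \frac{7}{- \frac{8}{7}} = 4 \cdot \frac{1}{6} + 7 \left(- \frac{7}{8}\right) = \frac{2}{3} - \frac{49}{8} = - \frac{131}{24} \approx -5.4583$)
$f{\left(A \right)} = 5 A$
$M{\left(Y \right)} = \sqrt{3}$
$b{\left(E \right)} = \frac{\sqrt{3}}{3}$ ($b{\left(E \right)} = \frac{1}{\sqrt{3}} = \frac{\sqrt{3}}{3}$)
$b{\left(201 \right)} - f{\left(-210 \right)} = \frac{\sqrt{3}}{3} - 5 \left(-210\right) = \frac{\sqrt{3}}{3} - -1050 = \frac{\sqrt{3}}{3} + 1050 = 1050 + \frac{\sqrt{3}}{3}$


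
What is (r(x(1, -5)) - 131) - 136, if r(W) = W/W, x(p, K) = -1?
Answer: -266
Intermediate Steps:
r(W) = 1
(r(x(1, -5)) - 131) - 136 = (1 - 131) - 136 = -130 - 136 = -266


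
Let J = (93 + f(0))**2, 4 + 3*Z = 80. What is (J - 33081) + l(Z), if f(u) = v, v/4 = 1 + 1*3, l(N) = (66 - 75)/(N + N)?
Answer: -3222427/152 ≈ -21200.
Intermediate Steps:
Z = 76/3 (Z = -4/3 + (1/3)*80 = -4/3 + 80/3 = 76/3 ≈ 25.333)
l(N) = -9/(2*N) (l(N) = -9*1/(2*N) = -9/(2*N))
v = 16 (v = 4*(1 + 1*3) = 4*(1 + 3) = 4*4 = 16)
f(u) = 16
J = 11881 (J = (93 + 16)**2 = 109**2 = 11881)
(J - 33081) + l(Z) = (11881 - 33081) - 9/(2*76/3) = -21200 - 9/2*3/76 = -21200 - 27/152 = -3222427/152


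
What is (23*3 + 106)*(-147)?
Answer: -25725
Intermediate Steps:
(23*3 + 106)*(-147) = (69 + 106)*(-147) = 175*(-147) = -25725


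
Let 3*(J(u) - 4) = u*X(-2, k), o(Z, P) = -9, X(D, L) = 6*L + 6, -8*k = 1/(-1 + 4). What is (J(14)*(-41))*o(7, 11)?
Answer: 22755/2 ≈ 11378.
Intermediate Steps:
k = -1/24 (k = -1/(8*(-1 + 4)) = -1/8/3 = -1/8*1/3 = -1/24 ≈ -0.041667)
X(D, L) = 6 + 6*L
J(u) = 4 + 23*u/12 (J(u) = 4 + (u*(6 + 6*(-1/24)))/3 = 4 + (u*(6 - 1/4))/3 = 4 + (u*(23/4))/3 = 4 + (23*u/4)/3 = 4 + 23*u/12)
(J(14)*(-41))*o(7, 11) = ((4 + (23/12)*14)*(-41))*(-9) = ((4 + 161/6)*(-41))*(-9) = ((185/6)*(-41))*(-9) = -7585/6*(-9) = 22755/2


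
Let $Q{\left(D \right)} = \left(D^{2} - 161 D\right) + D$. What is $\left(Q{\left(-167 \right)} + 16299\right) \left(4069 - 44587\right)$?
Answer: $-2873050344$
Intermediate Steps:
$Q{\left(D \right)} = D^{2} - 160 D$
$\left(Q{\left(-167 \right)} + 16299\right) \left(4069 - 44587\right) = \left(- 167 \left(-160 - 167\right) + 16299\right) \left(4069 - 44587\right) = \left(\left(-167\right) \left(-327\right) + 16299\right) \left(-40518\right) = \left(54609 + 16299\right) \left(-40518\right) = 70908 \left(-40518\right) = -2873050344$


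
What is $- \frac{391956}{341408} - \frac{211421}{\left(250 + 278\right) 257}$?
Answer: $- \frac{3917740067}{1447740624} \approx -2.7061$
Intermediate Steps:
$- \frac{391956}{341408} - \frac{211421}{\left(250 + 278\right) 257} = \left(-391956\right) \frac{1}{341408} - \frac{211421}{528 \cdot 257} = - \frac{97989}{85352} - \frac{211421}{135696} = - \frac{3917740067}{1447740624}$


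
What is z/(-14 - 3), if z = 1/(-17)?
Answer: 1/289 ≈ 0.0034602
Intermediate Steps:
z = -1/17 ≈ -0.058824
z/(-14 - 3) = -1/(17*(-14 - 3)) = -1/17/(-17) = -1/17*(-1/17) = 1/289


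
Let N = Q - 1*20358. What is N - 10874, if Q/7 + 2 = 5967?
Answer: 10523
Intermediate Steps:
Q = 41755 (Q = -14 + 7*5967 = -14 + 41769 = 41755)
N = 21397 (N = 41755 - 1*20358 = 41755 - 20358 = 21397)
N - 10874 = 21397 - 10874 = 10523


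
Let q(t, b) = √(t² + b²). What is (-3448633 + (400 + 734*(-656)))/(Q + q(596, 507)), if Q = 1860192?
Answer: -7310065329504/3460313664599 + 3929737*√612265/3460313664599 ≈ -2.1117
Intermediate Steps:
q(t, b) = √(b² + t²)
(-3448633 + (400 + 734*(-656)))/(Q + q(596, 507)) = (-3448633 + (400 + 734*(-656)))/(1860192 + √(507² + 596²)) = (-3448633 + (400 - 481504))/(1860192 + √(257049 + 355216)) = (-3448633 - 481104)/(1860192 + √612265) = -3929737/(1860192 + √612265)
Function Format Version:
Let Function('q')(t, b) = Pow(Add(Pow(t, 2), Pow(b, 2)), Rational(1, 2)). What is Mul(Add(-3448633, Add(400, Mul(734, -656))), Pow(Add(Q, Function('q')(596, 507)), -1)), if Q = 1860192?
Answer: Add(Rational(-7310065329504, 3460313664599), Mul(Rational(3929737, 3460313664599), Pow(612265, Rational(1, 2)))) ≈ -2.1117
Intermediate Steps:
Function('q')(t, b) = Pow(Add(Pow(b, 2), Pow(t, 2)), Rational(1, 2))
Mul(Add(-3448633, Add(400, Mul(734, -656))), Pow(Add(Q, Function('q')(596, 507)), -1)) = Mul(Add(-3448633, Add(400, Mul(734, -656))), Pow(Add(1860192, Pow(Add(Pow(507, 2), Pow(596, 2)), Rational(1, 2))), -1)) = Mul(Add(-3448633, Add(400, -481504)), Pow(Add(1860192, Pow(Add(257049, 355216), Rational(1, 2))), -1)) = Mul(Add(-3448633, -481104), Pow(Add(1860192, Pow(612265, Rational(1, 2))), -1)) = Mul(-3929737, Pow(Add(1860192, Pow(612265, Rational(1, 2))), -1))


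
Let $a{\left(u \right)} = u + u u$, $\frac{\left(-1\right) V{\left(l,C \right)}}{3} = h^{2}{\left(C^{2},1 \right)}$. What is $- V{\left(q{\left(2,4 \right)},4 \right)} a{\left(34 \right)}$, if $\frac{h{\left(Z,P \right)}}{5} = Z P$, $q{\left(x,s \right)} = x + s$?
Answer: $22848000$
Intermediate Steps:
$q{\left(x,s \right)} = s + x$
$h{\left(Z,P \right)} = 5 P Z$ ($h{\left(Z,P \right)} = 5 Z P = 5 P Z$)
$V{\left(l,C \right)} = - 75 C^{4}$ ($V{\left(l,C \right)} = - 3 \left(5 \cdot 1 C^{2}\right)^{2} = - 3 \left(5 C^{2}\right)^{2} = - 3 \cdot 25 C^{4} = - 75 C^{4}$)
$a{\left(u \right)} = u + u^{2}$
$- V{\left(q{\left(2,4 \right)},4 \right)} a{\left(34 \right)} = - - 75 \cdot 4^{4} \cdot 34 \left(1 + 34\right) = - \left(-75\right) 256 \cdot 34 \cdot 35 = - \left(-19200\right) 1190 = \left(-1\right) \left(-22848000\right) = 22848000$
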